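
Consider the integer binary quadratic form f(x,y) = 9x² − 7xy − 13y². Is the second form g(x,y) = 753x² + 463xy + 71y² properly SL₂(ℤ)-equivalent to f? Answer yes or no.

D₁ = 517, D₂ = 517
river cycle of f (length 10): (-13, 7, 9), (9, 11, -11), (-11, 11, 9), (9, 7, -13), (-13, 19, 3), (3, 17, -19), (-19, 21, 1), (1, 21, -19), (-19, 17, 3), (3, 19, -13)
river cycle of g (length 10): (3, 19, -13), (-13, 7, 9), (9, 11, -11), (-11, 11, 9), (9, 7, -13), (-13, 19, 3), (3, 17, -19), (-19, 21, 1), (1, 21, -19), (-19, 17, 3)
cycles coincide ⇒ equivalent

yes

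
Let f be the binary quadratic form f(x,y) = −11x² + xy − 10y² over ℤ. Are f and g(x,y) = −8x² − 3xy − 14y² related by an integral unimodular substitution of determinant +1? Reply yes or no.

D₁ = -439, D₂ = -439
f is negative-definite; reduce −f:
−f: flip: (11,-1,10)→(10,1,11)
−f: reduced (well bottom): (10,1,11) with a≤c, −a<b≤a
flip sign back: reduced form of f is (-10,-1,-11)
g is negative-definite; reduce −g:
−g: reduced (well bottom): (8,3,14) with a≤c, −a<b≤a
flip sign back: reduced form of g is (-8,-3,-14)
reduced forms (-10, -1, -11) vs (-8, -3, -14) ⇒ inequivalent

no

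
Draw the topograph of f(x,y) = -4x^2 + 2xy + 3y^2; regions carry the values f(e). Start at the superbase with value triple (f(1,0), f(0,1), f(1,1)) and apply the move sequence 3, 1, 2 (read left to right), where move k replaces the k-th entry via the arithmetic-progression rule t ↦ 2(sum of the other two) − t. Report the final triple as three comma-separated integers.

start (-4,3,1) = (f(1,0),f(0,1),f(1,1))
replace slot 3: 2·((-4)+3) − 1 = -3 → (-4,3,-3)
replace slot 1: 2·(3+(-3)) − (-4) = 4 → (4,3,-3)
replace slot 2: 2·(4+(-3)) − 3 = -1 → (4,-1,-3)

4,-1,-3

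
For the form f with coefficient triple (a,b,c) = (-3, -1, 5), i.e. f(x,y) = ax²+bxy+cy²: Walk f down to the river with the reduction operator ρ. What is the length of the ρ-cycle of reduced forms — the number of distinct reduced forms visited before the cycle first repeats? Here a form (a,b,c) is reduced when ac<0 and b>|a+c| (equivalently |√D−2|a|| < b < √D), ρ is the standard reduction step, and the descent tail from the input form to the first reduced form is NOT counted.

D = 61, ⌊√D⌋ = 7
descent: ρ → (5,1,-3)
descent: ρ → (-3,5,3)  [lands on river]
river: ρ → (3,7,-1)
river: ρ → (-1,7,3)
river: ρ → (3,5,-3)
river: ρ → (-3,7,1)
river: ρ → (1,7,-3)
ρ-cycle length = 6 (tail of 2 descent steps not counted)

6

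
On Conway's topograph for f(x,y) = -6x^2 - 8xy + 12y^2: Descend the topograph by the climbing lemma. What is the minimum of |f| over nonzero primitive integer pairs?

descent: ρ → (12,8,-6)  [lands on river]
river: ρ → (-6,16,4)
river: ρ → (4,16,-6)
river: ρ → (-6,8,12)
river: ρ → (12,16,-2)
river: ρ → (-2,16,12)
closes: descent 1, river 6
min |a| on river = 2

2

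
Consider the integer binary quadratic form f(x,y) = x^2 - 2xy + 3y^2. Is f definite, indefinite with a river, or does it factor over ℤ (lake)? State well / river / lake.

D = b²−4ac = (-2)² − 4·1·3 = -8
D < 0 ⇒ definite ⇒ every region one sign ⇒ single well

well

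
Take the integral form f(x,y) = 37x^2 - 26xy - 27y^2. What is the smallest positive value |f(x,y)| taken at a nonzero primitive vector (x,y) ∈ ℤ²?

descent: ρ → (-27,26,37)  [lands on river]
river: ρ → (37,48,-16)
river: ρ → (-16,48,37)
river: ρ → (37,26,-27)
river: ρ → (-27,28,36)
river: ρ → (36,44,-19)
river: ρ → (-19,32,48)
river: ρ → (48,64,-3)
river: ρ → (-3,68,4)
river: ρ → (4,68,-3)
river: ρ → (-3,64,48)
river: ρ → (48,32,-19)
river: ρ → (-19,44,36)
river: ρ → (36,28,-27)
closes: descent 1, river 14
min |a| on river = 3

3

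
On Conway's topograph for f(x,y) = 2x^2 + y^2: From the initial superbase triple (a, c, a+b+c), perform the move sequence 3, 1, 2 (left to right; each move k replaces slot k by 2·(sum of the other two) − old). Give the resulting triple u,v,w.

start (2,1,3) = (f(1,0),f(0,1),f(1,1))
replace slot 3: 2·(2+1) − 3 = 3 → (2,1,3)
replace slot 1: 2·(1+3) − 2 = 6 → (6,1,3)
replace slot 2: 2·(6+3) − 1 = 17 → (6,17,3)

6,17,3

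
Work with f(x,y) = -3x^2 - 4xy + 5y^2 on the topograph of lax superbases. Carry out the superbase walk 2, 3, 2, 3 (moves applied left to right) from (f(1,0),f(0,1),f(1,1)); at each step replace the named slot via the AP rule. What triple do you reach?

start (-3,5,-2) = (f(1,0),f(0,1),f(1,1))
replace slot 2: 2·((-3)+(-2)) − 5 = -15 → (-3,-15,-2)
replace slot 3: 2·((-3)+(-15)) − (-2) = -34 → (-3,-15,-34)
replace slot 2: 2·((-3)+(-34)) − (-15) = -59 → (-3,-59,-34)
replace slot 3: 2·((-3)+(-59)) − (-34) = -90 → (-3,-59,-90)

-3,-59,-90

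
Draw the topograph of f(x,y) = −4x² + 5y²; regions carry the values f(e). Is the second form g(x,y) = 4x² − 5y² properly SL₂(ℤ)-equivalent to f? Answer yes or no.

D₁ = 80, D₂ = 80
river cycle of f (length 2): (-4, 8, 1), (1, 8, -4)
river cycle of g (length 2): (4, 8, -1), (-1, 8, 4)
cycles differ ⇒ inequivalent

no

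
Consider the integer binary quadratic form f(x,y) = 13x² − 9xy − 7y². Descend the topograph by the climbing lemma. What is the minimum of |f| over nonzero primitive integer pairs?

descent: ρ → (-7,9,13)  [lands on river]
river: ρ → (13,17,-3)
river: ρ → (-3,19,7)
river: ρ → (7,9,-13)
river: ρ → (-13,17,3)
river: ρ → (3,19,-7)
closes: descent 1, river 6
min |a| on river = 3

3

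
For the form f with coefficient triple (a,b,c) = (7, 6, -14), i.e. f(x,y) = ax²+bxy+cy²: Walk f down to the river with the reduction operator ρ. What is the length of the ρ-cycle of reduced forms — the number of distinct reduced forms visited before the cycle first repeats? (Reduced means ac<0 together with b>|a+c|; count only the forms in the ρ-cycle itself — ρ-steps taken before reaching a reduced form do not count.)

D = 428, ⌊√D⌋ = 20
descent: ρ → (-14,-6,7)
descent: ρ → (7,20,-1)  [lands on river]
river: ρ → (-1,20,7)
river: ρ → (7,8,-13)
river: ρ → (-13,18,2)
river: ρ → (2,18,-13)
river: ρ → (-13,8,7)
ρ-cycle length = 6 (tail of 2 descent steps not counted)

6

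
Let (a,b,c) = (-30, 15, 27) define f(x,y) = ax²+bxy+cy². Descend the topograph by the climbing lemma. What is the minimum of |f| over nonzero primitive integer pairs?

river: ρ → (27,39,-18)
river: ρ → (-18,33,33)
river: ρ → (33,33,-18)
river: ρ → (-18,39,27)
river: ρ → (27,15,-30)
river: ρ → (-30,45,12)
river: ρ → (12,51,-18)
river: ρ → (-18,57,3)
river: ρ → (3,57,-18)
river: ρ → (-18,51,12)
river: ρ → (12,45,-30)
river: ρ → (-30,15,27)
closes: descent 0, river 12
min |a| on river = 3

3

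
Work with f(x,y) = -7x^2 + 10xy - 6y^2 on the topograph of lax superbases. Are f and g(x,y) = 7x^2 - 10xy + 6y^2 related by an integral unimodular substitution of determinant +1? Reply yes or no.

D₁ = -68, D₂ = -68
f is negative-definite; reduce −f:
−f: translate: b→4 (≡-10 mod 14), so (7,-10,6)→(7,4,3)
−f: flip: (7,4,3)→(3,-4,7)
−f: translate: b→2 (≡-4 mod 6), so (3,-4,7)→(3,2,6)
−f: reduced (well bottom): (3,2,6) with a≤c, −a<b≤a
flip sign back: reduced form of f is (-3,-2,-6)
g: translate: b→4 (≡-10 mod 14), so (7,-10,6)→(7,4,3)
g: flip: (7,4,3)→(3,-4,7)
g: translate: b→2 (≡-4 mod 6), so (3,-4,7)→(3,2,6)
g: reduced (well bottom): (3,2,6) with a≤c, −a<b≤a
reduced forms (-3, -2, -6) vs (3, 2, 6) ⇒ inequivalent

no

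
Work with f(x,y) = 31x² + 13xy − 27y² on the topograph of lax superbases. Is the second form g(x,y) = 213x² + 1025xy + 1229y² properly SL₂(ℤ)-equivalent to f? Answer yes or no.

D₁ = 3517, D₂ = 3517
river cycle of f (length 26): (-27, 41, 17), (17, 27, -41), (-41, 55, 3), (3, 59, -3), (-3, 55, 41), (41, 27, -17), (-17, 41, 27), (27, 13, -31), (-31, 49, 9), (9, 59, -1), … (16 more)
river cycle of g (length 26): (31, 13, -27), (-27, 41, 17), (17, 27, -41), (-41, 55, 3), (3, 59, -3), (-3, 55, 41), (41, 27, -17), (-17, 41, 27), (27, 13, -31), (-31, 49, 9), … (16 more)
cycles coincide ⇒ equivalent

yes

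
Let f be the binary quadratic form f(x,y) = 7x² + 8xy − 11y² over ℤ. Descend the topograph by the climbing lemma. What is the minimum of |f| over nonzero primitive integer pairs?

river: ρ → (-11,14,4)
river: ρ → (4,18,-3)
river: ρ → (-3,18,4)
river: ρ → (4,14,-11)
river: ρ → (-11,8,7)
river: ρ → (7,6,-12)
river: ρ → (-12,18,1)
river: ρ → (1,18,-12)
river: ρ → (-12,6,7)
river: ρ → (7,8,-11)
closes: descent 0, river 10
min |a| on river = 1

1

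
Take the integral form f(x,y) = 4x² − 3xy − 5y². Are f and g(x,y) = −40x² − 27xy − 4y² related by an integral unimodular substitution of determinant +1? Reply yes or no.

D₁ = 89, D₂ = 89
river cycle of f (length 14): (-5, 3, 4), (4, 5, -4), (-4, 3, 5), (5, 7, -2), (-2, 9, 1), (1, 9, -2), (-2, 7, 5), (5, 3, -4), (-4, 5, 4), (4, 3, -5), … (4 more)
river cycle of g (length 14): (-4, 3, 5), (5, 7, -2), (-2, 9, 1), (1, 9, -2), (-2, 7, 5), (5, 3, -4), (-4, 5, 4), (4, 3, -5), (-5, 7, 2), (2, 9, -1), … (4 more)
cycles coincide ⇒ equivalent

yes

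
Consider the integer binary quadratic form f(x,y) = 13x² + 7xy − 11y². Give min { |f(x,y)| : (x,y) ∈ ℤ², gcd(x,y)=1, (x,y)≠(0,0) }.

river: ρ → (-11,15,9)
river: ρ → (9,21,-5)
river: ρ → (-5,19,13)
river: ρ → (13,7,-11)
closes: descent 0, river 4
min |a| on river = 5

5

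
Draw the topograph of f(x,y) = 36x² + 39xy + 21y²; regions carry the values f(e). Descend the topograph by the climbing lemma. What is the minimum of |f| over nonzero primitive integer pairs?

translate: b→-33 (≡39 mod 72), so (36,39,21)→(36,-33,18)
flip: (36,-33,18)→(18,33,36)
translate: b→-3 (≡33 mod 36), so (18,33,36)→(18,-3,21)
reduced (well bottom): (18,-3,21) with a≤c, −a<b≤a
well minimum = a = 18

18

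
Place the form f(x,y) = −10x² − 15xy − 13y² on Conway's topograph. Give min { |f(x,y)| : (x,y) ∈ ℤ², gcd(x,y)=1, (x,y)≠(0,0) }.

translate: b→-5 (≡15 mod 20), so (10,15,13)→(10,-5,8)
flip: (10,-5,8)→(8,5,10)
reduced (well bottom): (8,5,10) with a≤c, −a<b≤a
well minimum |f| = |-8| = 8 (negative-definite)

8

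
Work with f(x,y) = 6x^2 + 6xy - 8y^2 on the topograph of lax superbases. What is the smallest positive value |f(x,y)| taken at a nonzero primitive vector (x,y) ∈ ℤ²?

river: ρ → (-8,10,4)
river: ρ → (4,14,-2)
river: ρ → (-2,14,4)
river: ρ → (4,10,-8)
river: ρ → (-8,6,6)
river: ρ → (6,6,-8)
closes: descent 0, river 6
min |a| on river = 2

2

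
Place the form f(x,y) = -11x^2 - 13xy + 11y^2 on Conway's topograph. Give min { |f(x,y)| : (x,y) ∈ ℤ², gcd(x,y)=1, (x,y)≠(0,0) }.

descent: ρ → (11,13,-11)  [lands on river]
river: ρ → (-11,9,13)
river: ρ → (13,17,-7)
river: ρ → (-7,25,1)
river: ρ → (1,25,-7)
river: ρ → (-7,17,13)
river: ρ → (13,9,-11)
river: ρ → (-11,13,11)
river: ρ → (11,9,-13)
river: ρ → (-13,17,7)
river: ρ → (7,25,-1)
river: ρ → (-1,25,7)
river: ρ → (7,17,-13)
river: ρ → (-13,9,11)
closes: descent 1, river 14
min |a| on river = 1

1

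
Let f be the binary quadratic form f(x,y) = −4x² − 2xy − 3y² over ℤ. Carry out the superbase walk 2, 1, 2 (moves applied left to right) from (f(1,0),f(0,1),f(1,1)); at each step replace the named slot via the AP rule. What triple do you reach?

start (-4,-3,-9) = (f(1,0),f(0,1),f(1,1))
replace slot 2: 2·((-4)+(-9)) − (-3) = -23 → (-4,-23,-9)
replace slot 1: 2·((-23)+(-9)) − (-4) = -60 → (-60,-23,-9)
replace slot 2: 2·((-60)+(-9)) − (-23) = -115 → (-60,-115,-9)

-60,-115,-9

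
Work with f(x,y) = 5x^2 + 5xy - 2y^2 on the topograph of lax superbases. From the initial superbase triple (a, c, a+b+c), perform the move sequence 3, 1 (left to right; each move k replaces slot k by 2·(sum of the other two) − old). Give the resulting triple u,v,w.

start (5,-2,8) = (f(1,0),f(0,1),f(1,1))
replace slot 3: 2·(5+(-2)) − 8 = -2 → (5,-2,-2)
replace slot 1: 2·((-2)+(-2)) − 5 = -13 → (-13,-2,-2)

-13,-2,-2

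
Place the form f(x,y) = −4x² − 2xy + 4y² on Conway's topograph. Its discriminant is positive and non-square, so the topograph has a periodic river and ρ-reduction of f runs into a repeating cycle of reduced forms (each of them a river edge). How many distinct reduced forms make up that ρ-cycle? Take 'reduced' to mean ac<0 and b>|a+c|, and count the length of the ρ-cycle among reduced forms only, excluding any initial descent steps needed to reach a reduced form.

D = 68, ⌊√D⌋ = 8
descent: ρ → (4,2,-4)  [lands on river]
river: ρ → (-4,6,2)
river: ρ → (2,6,-4)
river: ρ → (-4,2,4)
river: ρ → (4,6,-2)
river: ρ → (-2,6,4)
ρ-cycle length = 6 (tail of 1 descent step not counted)

6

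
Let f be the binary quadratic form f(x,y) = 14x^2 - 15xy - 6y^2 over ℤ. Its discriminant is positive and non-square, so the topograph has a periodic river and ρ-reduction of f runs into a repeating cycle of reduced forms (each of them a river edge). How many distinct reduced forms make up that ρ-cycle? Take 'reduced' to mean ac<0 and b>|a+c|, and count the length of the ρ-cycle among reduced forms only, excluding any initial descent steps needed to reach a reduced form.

D = 561, ⌊√D⌋ = 23
descent: ρ → (-6,15,14)  [lands on river]
river: ρ → (14,13,-7)
river: ρ → (-7,15,12)
river: ρ → (12,9,-10)
river: ρ → (-10,11,11)
river: ρ → (11,11,-10)
river: ρ → (-10,9,12)
river: ρ → (12,15,-7)
river: ρ → (-7,13,14)
river: ρ → (14,15,-6)
river: ρ → (-6,21,5)
river: ρ → (5,19,-10)
river: ρ → (-10,21,3)
river: ρ → (3,21,-10)
river: ρ → (-10,19,5)
river: ρ → (5,21,-6)
ρ-cycle length = 16 (tail of 1 descent step not counted)

16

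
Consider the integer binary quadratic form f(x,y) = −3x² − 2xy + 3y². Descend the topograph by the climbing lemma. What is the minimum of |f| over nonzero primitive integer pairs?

descent: ρ → (3,2,-3)  [lands on river]
river: ρ → (-3,4,2)
river: ρ → (2,4,-3)
river: ρ → (-3,2,3)
river: ρ → (3,4,-2)
river: ρ → (-2,4,3)
closes: descent 1, river 6
min |a| on river = 2

2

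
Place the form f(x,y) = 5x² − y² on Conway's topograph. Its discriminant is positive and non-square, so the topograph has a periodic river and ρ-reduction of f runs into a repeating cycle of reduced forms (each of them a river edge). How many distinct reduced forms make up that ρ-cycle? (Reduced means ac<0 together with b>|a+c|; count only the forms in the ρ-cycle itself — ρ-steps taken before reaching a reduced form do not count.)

D = 20, ⌊√D⌋ = 4
descent: ρ → (-1,4,1)  [lands on river]
river: ρ → (1,4,-1)
ρ-cycle length = 2 (tail of 1 descent step not counted)

2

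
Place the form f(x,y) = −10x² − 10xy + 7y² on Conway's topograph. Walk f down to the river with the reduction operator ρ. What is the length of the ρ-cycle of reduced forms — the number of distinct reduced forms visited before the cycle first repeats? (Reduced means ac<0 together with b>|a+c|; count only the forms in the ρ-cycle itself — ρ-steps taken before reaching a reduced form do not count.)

D = 380, ⌊√D⌋ = 19
descent: ρ → (7,10,-10)  [lands on river]
river: ρ → (-10,10,7)
river: ρ → (7,18,-2)
river: ρ → (-2,18,7)
ρ-cycle length = 4 (tail of 1 descent step not counted)

4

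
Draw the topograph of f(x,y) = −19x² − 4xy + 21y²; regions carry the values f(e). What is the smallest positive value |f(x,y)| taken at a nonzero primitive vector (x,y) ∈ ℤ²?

descent: ρ → (21,4,-19)  [lands on river]
river: ρ → (-19,34,6)
river: ρ → (6,38,-7)
river: ρ → (-7,32,21)
river: ρ → (21,10,-18)
river: ρ → (-18,26,13)
river: ρ → (13,26,-18)
river: ρ → (-18,10,21)
river: ρ → (21,32,-7)
river: ρ → (-7,38,6)
river: ρ → (6,34,-19)
river: ρ → (-19,4,21)
river: ρ → (21,38,-2)
river: ρ → (-2,38,21)
closes: descent 1, river 14
min |a| on river = 2

2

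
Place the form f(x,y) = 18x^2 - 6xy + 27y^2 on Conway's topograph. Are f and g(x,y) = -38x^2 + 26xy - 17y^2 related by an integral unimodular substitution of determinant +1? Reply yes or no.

D₁ = -1908, D₂ = -1908
f: reduced (well bottom): (18,-6,27) with a≤c, −a<b≤a
g is negative-definite; reduce −g:
−g: flip: (38,-26,17)→(17,26,38)
−g: translate: b→-8 (≡26 mod 34), so (17,26,38)→(17,-8,29)
−g: reduced (well bottom): (17,-8,29) with a≤c, −a<b≤a
flip sign back: reduced form of g is (-17,8,-29)
reduced forms (18, -6, 27) vs (-17, 8, -29) ⇒ inequivalent

no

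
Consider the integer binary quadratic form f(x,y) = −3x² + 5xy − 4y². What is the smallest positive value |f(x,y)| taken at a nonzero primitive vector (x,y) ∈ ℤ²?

translate: b→1 (≡-5 mod 6), so (3,-5,4)→(3,1,2)
flip: (3,1,2)→(2,-1,3)
reduced (well bottom): (2,-1,3) with a≤c, −a<b≤a
well minimum |f| = |-2| = 2 (negative-definite)

2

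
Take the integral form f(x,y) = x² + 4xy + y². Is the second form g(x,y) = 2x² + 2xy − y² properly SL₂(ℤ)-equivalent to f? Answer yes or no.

D₁ = 12, D₂ = 12
river cycle of f (length 2): (1, 2, -2), (-2, 2, 1)
river cycle of g (length 2): (-1, 2, 2), (2, 2, -1)
cycles differ ⇒ inequivalent

no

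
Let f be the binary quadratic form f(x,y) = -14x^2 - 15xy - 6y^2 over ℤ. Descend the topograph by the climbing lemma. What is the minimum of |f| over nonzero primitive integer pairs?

translate: b→-13 (≡15 mod 28), so (14,15,6)→(14,-13,5)
flip: (14,-13,5)→(5,13,14)
translate: b→3 (≡13 mod 10), so (5,13,14)→(5,3,6)
reduced (well bottom): (5,3,6) with a≤c, −a<b≤a
well minimum |f| = |-5| = 5 (negative-definite)

5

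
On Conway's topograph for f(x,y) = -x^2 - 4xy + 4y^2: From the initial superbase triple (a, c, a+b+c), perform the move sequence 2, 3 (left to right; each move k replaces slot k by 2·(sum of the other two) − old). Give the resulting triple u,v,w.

start (-1,4,-1) = (f(1,0),f(0,1),f(1,1))
replace slot 2: 2·((-1)+(-1)) − 4 = -8 → (-1,-8,-1)
replace slot 3: 2·((-1)+(-8)) − (-1) = -17 → (-1,-8,-17)

-1,-8,-17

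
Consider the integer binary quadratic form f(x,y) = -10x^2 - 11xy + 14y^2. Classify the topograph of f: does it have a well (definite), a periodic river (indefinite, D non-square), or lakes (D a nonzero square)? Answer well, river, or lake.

D = b²−4ac = (-11)² − 4·(-10)·14 = 681
D > 0 non-square ⇒ indefinite ⇒ periodic river

river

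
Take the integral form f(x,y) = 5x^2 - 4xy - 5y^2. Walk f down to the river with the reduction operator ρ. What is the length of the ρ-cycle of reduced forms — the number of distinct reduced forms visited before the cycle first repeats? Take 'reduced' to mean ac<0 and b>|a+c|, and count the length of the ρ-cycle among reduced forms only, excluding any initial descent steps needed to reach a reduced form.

D = 116, ⌊√D⌋ = 10
descent: ρ → (-5,4,5)  [lands on river]
river: ρ → (5,6,-4)
river: ρ → (-4,10,1)
river: ρ → (1,10,-4)
river: ρ → (-4,6,5)
river: ρ → (5,4,-5)
river: ρ → (-5,6,4)
river: ρ → (4,10,-1)
river: ρ → (-1,10,4)
river: ρ → (4,6,-5)
ρ-cycle length = 10 (tail of 1 descent step not counted)

10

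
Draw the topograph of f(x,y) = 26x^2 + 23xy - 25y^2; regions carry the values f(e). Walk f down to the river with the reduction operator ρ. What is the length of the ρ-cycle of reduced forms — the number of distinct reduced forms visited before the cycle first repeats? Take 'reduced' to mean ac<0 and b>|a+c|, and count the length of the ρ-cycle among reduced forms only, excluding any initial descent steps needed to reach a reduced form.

D = 3129, ⌊√D⌋ = 55
river: ρ → (-25,27,24)
river: ρ → (24,21,-28)
river: ρ → (-28,35,17)
river: ρ → (17,33,-30)
river: ρ → (-30,27,20)
river: ρ → (20,53,-4)
river: ρ → (-4,51,33)
river: ρ → (33,15,-22)
river: ρ → (-22,29,26)
river: ρ → (26,23,-25)
ρ-cycle length = 10 (tail of 0 descent steps not counted)

10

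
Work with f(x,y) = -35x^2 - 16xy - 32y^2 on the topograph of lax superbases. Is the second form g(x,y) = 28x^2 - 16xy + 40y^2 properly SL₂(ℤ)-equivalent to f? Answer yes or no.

D₁ = -4224, D₂ = -4224
f is negative-definite; reduce −f:
−f: flip: (35,16,32)→(32,-16,35)
−f: reduced (well bottom): (32,-16,35) with a≤c, −a<b≤a
flip sign back: reduced form of f is (-32,16,-35)
g: reduced (well bottom): (28,-16,40) with a≤c, −a<b≤a
reduced forms (-32, 16, -35) vs (28, -16, 40) ⇒ inequivalent

no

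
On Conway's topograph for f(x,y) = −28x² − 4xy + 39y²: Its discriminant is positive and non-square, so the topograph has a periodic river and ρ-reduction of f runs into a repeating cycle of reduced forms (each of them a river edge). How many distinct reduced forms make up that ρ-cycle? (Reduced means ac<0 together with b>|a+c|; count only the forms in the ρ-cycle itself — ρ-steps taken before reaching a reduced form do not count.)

D = 4384, ⌊√D⌋ = 66
descent: ρ → (39,4,-28)
descent: ρ → (-28,52,15)  [lands on river]
river: ρ → (15,38,-49)
river: ρ → (-49,60,4)
river: ρ → (4,60,-49)
river: ρ → (-49,38,15)
river: ρ → (15,52,-28)
river: ρ → (-28,60,7)
river: ρ → (7,66,-1)
river: ρ → (-1,66,7)
river: ρ → (7,60,-28)
ρ-cycle length = 10 (tail of 2 descent steps not counted)

10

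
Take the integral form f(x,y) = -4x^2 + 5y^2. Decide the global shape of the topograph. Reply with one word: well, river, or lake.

D = b²−4ac = 0² − 4·(-4)·5 = 80
D > 0 non-square ⇒ indefinite ⇒ periodic river

river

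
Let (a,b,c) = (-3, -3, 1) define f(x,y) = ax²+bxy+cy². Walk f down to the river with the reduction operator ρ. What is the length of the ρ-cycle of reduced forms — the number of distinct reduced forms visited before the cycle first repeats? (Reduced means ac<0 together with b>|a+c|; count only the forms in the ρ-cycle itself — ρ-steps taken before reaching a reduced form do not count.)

D = 21, ⌊√D⌋ = 4
descent: ρ → (1,3,-3)  [lands on river]
river: ρ → (-3,3,1)
ρ-cycle length = 2 (tail of 1 descent step not counted)

2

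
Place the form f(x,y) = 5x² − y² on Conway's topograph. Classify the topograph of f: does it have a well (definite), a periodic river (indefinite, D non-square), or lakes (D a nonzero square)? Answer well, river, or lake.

D = b²−4ac = 0² − 4·5·(-1) = 20
D > 0 non-square ⇒ indefinite ⇒ periodic river

river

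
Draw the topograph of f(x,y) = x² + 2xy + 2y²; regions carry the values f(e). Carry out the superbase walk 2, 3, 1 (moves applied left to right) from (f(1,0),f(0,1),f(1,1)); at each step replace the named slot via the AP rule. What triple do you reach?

start (1,2,5) = (f(1,0),f(0,1),f(1,1))
replace slot 2: 2·(1+5) − 2 = 10 → (1,10,5)
replace slot 3: 2·(1+10) − 5 = 17 → (1,10,17)
replace slot 1: 2·(10+17) − 1 = 53 → (53,10,17)

53,10,17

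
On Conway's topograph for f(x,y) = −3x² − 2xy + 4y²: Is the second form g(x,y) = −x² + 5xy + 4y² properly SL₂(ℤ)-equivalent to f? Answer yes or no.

D₁ = 52, D₂ = 41
discriminants differ ⇒ not SL₂(ℤ)-equivalent

no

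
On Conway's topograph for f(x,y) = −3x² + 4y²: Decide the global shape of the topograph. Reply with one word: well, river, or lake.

D = b²−4ac = 0² − 4·(-3)·4 = 48
D > 0 non-square ⇒ indefinite ⇒ periodic river

river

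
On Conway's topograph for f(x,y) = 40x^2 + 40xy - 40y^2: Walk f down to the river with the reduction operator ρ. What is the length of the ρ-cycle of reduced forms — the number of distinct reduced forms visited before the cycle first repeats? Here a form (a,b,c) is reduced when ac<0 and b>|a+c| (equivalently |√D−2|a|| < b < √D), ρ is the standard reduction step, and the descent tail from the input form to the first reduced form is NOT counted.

D = 8000, ⌊√D⌋ = 89
river: ρ → (-40,40,40)
river: ρ → (40,40,-40)
ρ-cycle length = 2 (tail of 0 descent steps not counted)

2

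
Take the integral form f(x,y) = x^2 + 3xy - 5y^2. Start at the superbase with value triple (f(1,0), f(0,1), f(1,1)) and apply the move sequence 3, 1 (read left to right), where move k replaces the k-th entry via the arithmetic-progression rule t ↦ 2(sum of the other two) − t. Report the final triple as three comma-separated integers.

start (1,-5,-1) = (f(1,0),f(0,1),f(1,1))
replace slot 3: 2·(1+(-5)) − (-1) = -7 → (1,-5,-7)
replace slot 1: 2·((-5)+(-7)) − 1 = -25 → (-25,-5,-7)

-25,-5,-7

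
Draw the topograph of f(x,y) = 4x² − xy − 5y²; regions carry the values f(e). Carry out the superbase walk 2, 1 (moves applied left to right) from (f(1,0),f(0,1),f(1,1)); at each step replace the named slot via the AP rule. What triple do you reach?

start (4,-5,-2) = (f(1,0),f(0,1),f(1,1))
replace slot 2: 2·(4+(-2)) − (-5) = 9 → (4,9,-2)
replace slot 1: 2·(9+(-2)) − 4 = 10 → (10,9,-2)

10,9,-2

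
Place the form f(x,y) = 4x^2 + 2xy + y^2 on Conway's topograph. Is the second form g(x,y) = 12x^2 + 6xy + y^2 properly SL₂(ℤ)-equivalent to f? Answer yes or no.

D₁ = -12, D₂ = -12
f: flip: (4,2,1)→(1,-2,4)
f: translate: b→0 (≡-2 mod 2), so (1,-2,4)→(1,0,3)
f: reduced (well bottom): (1,0,3) with a≤c, −a<b≤a
g: flip: (12,6,1)→(1,-6,12)
g: translate: b→0 (≡-6 mod 2), so (1,-6,12)→(1,0,3)
g: reduced (well bottom): (1,0,3) with a≤c, −a<b≤a
reduced forms (1, 0, 3) vs (1, 0, 3) ⇒ equivalent

yes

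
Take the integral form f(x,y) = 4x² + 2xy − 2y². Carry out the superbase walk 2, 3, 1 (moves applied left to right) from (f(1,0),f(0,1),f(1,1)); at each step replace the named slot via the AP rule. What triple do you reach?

start (4,-2,4) = (f(1,0),f(0,1),f(1,1))
replace slot 2: 2·(4+4) − (-2) = 18 → (4,18,4)
replace slot 3: 2·(4+18) − 4 = 40 → (4,18,40)
replace slot 1: 2·(18+40) − 4 = 112 → (112,18,40)

112,18,40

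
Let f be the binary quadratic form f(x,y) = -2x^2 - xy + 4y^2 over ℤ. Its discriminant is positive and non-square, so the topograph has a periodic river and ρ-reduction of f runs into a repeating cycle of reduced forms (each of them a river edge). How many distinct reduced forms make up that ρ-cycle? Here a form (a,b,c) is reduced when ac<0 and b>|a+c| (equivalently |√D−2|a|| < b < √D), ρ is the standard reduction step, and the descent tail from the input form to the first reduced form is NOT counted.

D = 33, ⌊√D⌋ = 5
descent: ρ → (4,1,-2)
descent: ρ → (-2,3,3)  [lands on river]
river: ρ → (3,3,-2)
river: ρ → (-2,5,1)
river: ρ → (1,5,-2)
ρ-cycle length = 4 (tail of 2 descent steps not counted)

4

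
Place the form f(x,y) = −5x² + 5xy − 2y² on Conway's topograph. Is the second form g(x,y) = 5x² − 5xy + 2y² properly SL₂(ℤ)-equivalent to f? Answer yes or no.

D₁ = -15, D₂ = -15
f is negative-definite; reduce −f:
−f: translate: b→5 (≡-5 mod 10), so (5,-5,2)→(5,5,2)
−f: flip: (5,5,2)→(2,-5,5)
−f: translate: b→-1 (≡-5 mod 4), so (2,-5,5)→(2,-1,2)
−f: flip: (2,-1,2)→(2,1,2)
−f: reduced (well bottom): (2,1,2) with a≤c, −a<b≤a
flip sign back: reduced form of f is (-2,-1,-2)
g: translate: b→5 (≡-5 mod 10), so (5,-5,2)→(5,5,2)
g: flip: (5,5,2)→(2,-5,5)
g: translate: b→-1 (≡-5 mod 4), so (2,-5,5)→(2,-1,2)
g: flip: (2,-1,2)→(2,1,2)
g: reduced (well bottom): (2,1,2) with a≤c, −a<b≤a
reduced forms (-2, -1, -2) vs (2, 1, 2) ⇒ inequivalent

no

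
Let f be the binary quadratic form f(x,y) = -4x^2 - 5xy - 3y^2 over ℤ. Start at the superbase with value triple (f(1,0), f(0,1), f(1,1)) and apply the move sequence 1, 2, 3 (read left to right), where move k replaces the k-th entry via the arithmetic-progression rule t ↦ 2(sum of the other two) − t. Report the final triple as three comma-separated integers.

start (-4,-3,-12) = (f(1,0),f(0,1),f(1,1))
replace slot 1: 2·((-3)+(-12)) − (-4) = -26 → (-26,-3,-12)
replace slot 2: 2·((-26)+(-12)) − (-3) = -73 → (-26,-73,-12)
replace slot 3: 2·((-26)+(-73)) − (-12) = -186 → (-26,-73,-186)

-26,-73,-186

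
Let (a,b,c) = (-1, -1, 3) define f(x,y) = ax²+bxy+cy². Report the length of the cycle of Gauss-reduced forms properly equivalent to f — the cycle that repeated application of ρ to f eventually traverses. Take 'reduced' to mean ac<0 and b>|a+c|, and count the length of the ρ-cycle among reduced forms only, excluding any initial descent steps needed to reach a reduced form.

D = 13, ⌊√D⌋ = 3
descent: ρ → (3,1,-1)
descent: ρ → (-1,3,1)  [lands on river]
river: ρ → (1,3,-1)
ρ-cycle length = 2 (tail of 2 descent steps not counted)

2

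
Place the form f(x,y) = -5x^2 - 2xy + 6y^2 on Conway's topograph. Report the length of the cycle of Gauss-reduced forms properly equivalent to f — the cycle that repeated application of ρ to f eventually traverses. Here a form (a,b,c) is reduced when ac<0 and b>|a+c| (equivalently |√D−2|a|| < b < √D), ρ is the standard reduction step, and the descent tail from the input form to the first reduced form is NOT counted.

D = 124, ⌊√D⌋ = 11
descent: ρ → (6,2,-5)  [lands on river]
river: ρ → (-5,8,3)
river: ρ → (3,10,-2)
river: ρ → (-2,10,3)
river: ρ → (3,8,-5)
river: ρ → (-5,2,6)
river: ρ → (6,10,-1)
river: ρ → (-1,10,6)
ρ-cycle length = 8 (tail of 1 descent step not counted)

8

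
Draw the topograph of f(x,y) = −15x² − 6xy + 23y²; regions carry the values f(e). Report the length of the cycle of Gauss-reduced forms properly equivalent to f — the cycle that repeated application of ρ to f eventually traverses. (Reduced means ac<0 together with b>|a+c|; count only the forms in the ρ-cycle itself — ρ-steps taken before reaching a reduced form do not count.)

D = 1416, ⌊√D⌋ = 37
descent: ρ → (23,6,-15)
descent: ρ → (-15,24,14)  [lands on river]
river: ρ → (14,32,-7)
river: ρ → (-7,24,30)
river: ρ → (30,36,-1)
river: ρ → (-1,36,30)
river: ρ → (30,24,-7)
river: ρ → (-7,32,14)
river: ρ → (14,24,-15)
river: ρ → (-15,36,2)
river: ρ → (2,36,-15)
ρ-cycle length = 10 (tail of 2 descent steps not counted)

10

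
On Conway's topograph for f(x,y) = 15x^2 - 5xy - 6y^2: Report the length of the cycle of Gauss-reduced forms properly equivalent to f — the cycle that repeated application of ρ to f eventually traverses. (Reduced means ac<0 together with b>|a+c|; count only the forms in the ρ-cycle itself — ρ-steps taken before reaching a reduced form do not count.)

D = 385, ⌊√D⌋ = 19
descent: ρ → (-6,17,4)  [lands on river]
river: ρ → (4,15,-10)
river: ρ → (-10,5,9)
river: ρ → (9,13,-6)
river: ρ → (-6,11,11)
river: ρ → (11,11,-6)
river: ρ → (-6,13,9)
river: ρ → (9,5,-10)
river: ρ → (-10,15,4)
river: ρ → (4,17,-6)
river: ρ → (-6,19,1)
river: ρ → (1,19,-6)
ρ-cycle length = 12 (tail of 1 descent step not counted)

12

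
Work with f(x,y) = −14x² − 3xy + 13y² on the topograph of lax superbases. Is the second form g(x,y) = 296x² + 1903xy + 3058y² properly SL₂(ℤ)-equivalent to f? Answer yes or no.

D₁ = 737, D₂ = 737
river cycle of f (length 18): (13, 3, -14), (-14, 25, 2), (2, 27, -1), (-1, 27, 2), (2, 25, -14), (-14, 3, 13), (13, 23, -4), (-4, 25, 7), (7, 17, -16), (-16, 15, 8), … (8 more)
river cycle of g (length 18): (13, 3, -14), (-14, 25, 2), (2, 27, -1), (-1, 27, 2), (2, 25, -14), (-14, 3, 13), (13, 23, -4), (-4, 25, 7), (7, 17, -16), (-16, 15, 8), … (8 more)
cycles coincide ⇒ equivalent

yes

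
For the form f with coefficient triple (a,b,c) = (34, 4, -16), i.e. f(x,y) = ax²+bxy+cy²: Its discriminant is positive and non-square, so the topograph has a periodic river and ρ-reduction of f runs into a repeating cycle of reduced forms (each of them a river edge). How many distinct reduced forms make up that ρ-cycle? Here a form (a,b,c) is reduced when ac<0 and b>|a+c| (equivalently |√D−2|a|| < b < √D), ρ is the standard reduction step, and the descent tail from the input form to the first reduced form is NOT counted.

D = 2192, ⌊√D⌋ = 46
descent: ρ → (-16,28,22)  [lands on river]
river: ρ → (22,16,-22)
river: ρ → (-22,28,16)
river: ρ → (16,36,-14)
river: ρ → (-14,20,32)
river: ρ → (32,44,-2)
river: ρ → (-2,44,32)
river: ρ → (32,20,-14)
river: ρ → (-14,36,16)
river: ρ → (16,28,-22)
river: ρ → (-22,16,22)
river: ρ → (22,28,-16)
river: ρ → (-16,36,14)
river: ρ → (14,20,-32)
river: ρ → (-32,44,2)
river: ρ → (2,44,-32)
river: ρ → (-32,20,14)
river: ρ → (14,36,-16)
ρ-cycle length = 18 (tail of 1 descent step not counted)

18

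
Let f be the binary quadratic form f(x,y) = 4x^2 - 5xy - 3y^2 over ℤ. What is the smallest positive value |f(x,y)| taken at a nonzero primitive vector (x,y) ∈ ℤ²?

descent: ρ → (-3,5,4)  [lands on river]
river: ρ → (4,3,-4)
river: ρ → (-4,5,3)
river: ρ → (3,7,-2)
river: ρ → (-2,5,6)
river: ρ → (6,7,-1)
river: ρ → (-1,7,6)
river: ρ → (6,5,-2)
river: ρ → (-2,7,3)
river: ρ → (3,5,-4)
river: ρ → (-4,3,4)
river: ρ → (4,5,-3)
river: ρ → (-3,7,2)
river: ρ → (2,5,-6)
river: ρ → (-6,7,1)
river: ρ → (1,7,-6)
river: ρ → (-6,5,2)
river: ρ → (2,7,-3)
closes: descent 1, river 18
min |a| on river = 1

1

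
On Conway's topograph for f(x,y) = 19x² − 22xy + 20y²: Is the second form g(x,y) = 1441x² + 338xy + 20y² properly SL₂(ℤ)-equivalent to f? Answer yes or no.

D₁ = -1036, D₂ = -1036
f: translate: b→16 (≡-22 mod 38), so (19,-22,20)→(19,16,17)
f: flip: (19,16,17)→(17,-16,19)
f: reduced (well bottom): (17,-16,19) with a≤c, −a<b≤a
g: flip: (1441,338,20)→(20,-338,1441)
g: translate: b→-18 (≡-338 mod 40), so (20,-338,1441)→(20,-18,17)
g: flip: (20,-18,17)→(17,18,20)
g: translate: b→-16 (≡18 mod 34), so (17,18,20)→(17,-16,19)
g: reduced (well bottom): (17,-16,19) with a≤c, −a<b≤a
reduced forms (17, -16, 19) vs (17, -16, 19) ⇒ equivalent

yes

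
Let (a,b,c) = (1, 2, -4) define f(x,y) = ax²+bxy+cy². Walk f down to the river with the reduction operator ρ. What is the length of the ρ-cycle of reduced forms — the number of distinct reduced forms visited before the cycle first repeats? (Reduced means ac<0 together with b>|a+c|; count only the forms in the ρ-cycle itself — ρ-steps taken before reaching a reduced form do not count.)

D = 20, ⌊√D⌋ = 4
descent: ρ → (-4,-2,1)
descent: ρ → (1,4,-1)  [lands on river]
river: ρ → (-1,4,1)
ρ-cycle length = 2 (tail of 2 descent steps not counted)

2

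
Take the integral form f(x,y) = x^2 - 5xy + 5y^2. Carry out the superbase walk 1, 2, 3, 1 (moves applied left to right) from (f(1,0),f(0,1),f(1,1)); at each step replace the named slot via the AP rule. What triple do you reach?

start (1,5,1) = (f(1,0),f(0,1),f(1,1))
replace slot 1: 2·(5+1) − 1 = 11 → (11,5,1)
replace slot 2: 2·(11+1) − 5 = 19 → (11,19,1)
replace slot 3: 2·(11+19) − 1 = 59 → (11,19,59)
replace slot 1: 2·(19+59) − 11 = 145 → (145,19,59)

145,19,59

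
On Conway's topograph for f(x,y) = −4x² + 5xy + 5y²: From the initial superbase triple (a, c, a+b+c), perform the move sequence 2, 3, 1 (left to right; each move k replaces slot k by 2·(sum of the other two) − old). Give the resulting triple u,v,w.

start (-4,5,6) = (f(1,0),f(0,1),f(1,1))
replace slot 2: 2·((-4)+6) − 5 = -1 → (-4,-1,6)
replace slot 3: 2·((-4)+(-1)) − 6 = -16 → (-4,-1,-16)
replace slot 1: 2·((-1)+(-16)) − (-4) = -30 → (-30,-1,-16)

-30,-1,-16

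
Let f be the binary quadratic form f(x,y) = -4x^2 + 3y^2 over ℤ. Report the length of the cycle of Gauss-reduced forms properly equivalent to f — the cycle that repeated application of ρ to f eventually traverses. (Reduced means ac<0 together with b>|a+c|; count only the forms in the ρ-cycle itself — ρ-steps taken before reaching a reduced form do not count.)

D = 48, ⌊√D⌋ = 6
descent: ρ → (3,6,-1)  [lands on river]
river: ρ → (-1,6,3)
ρ-cycle length = 2 (tail of 1 descent step not counted)

2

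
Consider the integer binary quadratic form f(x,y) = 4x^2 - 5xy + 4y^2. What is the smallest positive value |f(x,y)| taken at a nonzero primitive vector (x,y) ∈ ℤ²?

translate: b→3 (≡-5 mod 8), so (4,-5,4)→(4,3,3)
flip: (4,3,3)→(3,-3,4)
translate: b→3 (≡-3 mod 6), so (3,-3,4)→(3,3,4)
reduced (well bottom): (3,3,4) with a≤c, −a<b≤a
well minimum = a = 3

3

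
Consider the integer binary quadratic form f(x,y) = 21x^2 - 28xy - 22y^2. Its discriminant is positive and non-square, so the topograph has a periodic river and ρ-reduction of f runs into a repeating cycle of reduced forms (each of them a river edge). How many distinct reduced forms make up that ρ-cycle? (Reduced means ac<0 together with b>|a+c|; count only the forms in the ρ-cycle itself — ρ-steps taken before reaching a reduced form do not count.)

D = 2632, ⌊√D⌋ = 51
descent: ρ → (-22,28,21)  [lands on river]
river: ρ → (21,14,-29)
river: ρ → (-29,44,6)
river: ρ → (6,40,-43)
river: ρ → (-43,46,3)
river: ρ → (3,50,-11)
river: ρ → (-11,38,27)
river: ρ → (27,16,-22)
ρ-cycle length = 8 (tail of 1 descent step not counted)

8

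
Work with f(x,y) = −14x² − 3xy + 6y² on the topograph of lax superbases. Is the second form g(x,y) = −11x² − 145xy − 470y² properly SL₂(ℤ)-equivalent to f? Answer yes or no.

D₁ = 345, D₂ = 345
river cycle of f (length 10): (6, 15, -5), (-5, 15, 6), (6, 9, -11), (-11, 13, 4), (4, 11, -14), (-14, 17, 1), (1, 17, -14), (-14, 11, 4), (4, 13, -11), (-11, 9, 6)
river cycle of g (length 10): (-11, 9, 6), (6, 15, -5), (-5, 15, 6), (6, 9, -11), (-11, 13, 4), (4, 11, -14), (-14, 17, 1), (1, 17, -14), (-14, 11, 4), (4, 13, -11)
cycles coincide ⇒ equivalent

yes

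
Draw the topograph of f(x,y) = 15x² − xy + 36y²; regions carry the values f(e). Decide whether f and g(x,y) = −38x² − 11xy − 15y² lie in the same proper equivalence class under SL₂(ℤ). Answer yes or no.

D₁ = -2159, D₂ = -2159
f: reduced (well bottom): (15,-1,36) with a≤c, −a<b≤a
g is negative-definite; reduce −g:
−g: flip: (38,11,15)→(15,-11,38)
−g: reduced (well bottom): (15,-11,38) with a≤c, −a<b≤a
flip sign back: reduced form of g is (-15,11,-38)
reduced forms (15, -1, 36) vs (-15, 11, -38) ⇒ inequivalent

no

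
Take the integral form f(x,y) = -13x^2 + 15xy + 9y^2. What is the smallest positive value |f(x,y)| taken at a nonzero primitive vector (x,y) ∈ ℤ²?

river: ρ → (9,21,-7)
river: ρ → (-7,21,9)
river: ρ → (9,15,-13)
river: ρ → (-13,11,11)
river: ρ → (11,11,-13)
river: ρ → (-13,15,9)
closes: descent 0, river 6
min |a| on river = 7

7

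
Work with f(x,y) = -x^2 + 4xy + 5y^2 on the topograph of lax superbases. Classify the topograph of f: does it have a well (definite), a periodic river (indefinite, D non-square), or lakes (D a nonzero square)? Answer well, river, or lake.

D = b²−4ac = 4² − 4·(-1)·5 = 36
D = 6² is a perfect square ⇒ form factors over ℤ ⇒ lakes

lake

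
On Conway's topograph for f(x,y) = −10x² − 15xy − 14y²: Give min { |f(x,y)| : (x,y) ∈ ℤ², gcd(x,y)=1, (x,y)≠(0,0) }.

translate: b→-5 (≡15 mod 20), so (10,15,14)→(10,-5,9)
flip: (10,-5,9)→(9,5,10)
reduced (well bottom): (9,5,10) with a≤c, −a<b≤a
well minimum |f| = |-9| = 9 (negative-definite)

9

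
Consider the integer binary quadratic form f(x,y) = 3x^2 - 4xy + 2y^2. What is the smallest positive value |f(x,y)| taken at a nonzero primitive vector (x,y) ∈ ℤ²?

translate: b→2 (≡-4 mod 6), so (3,-4,2)→(3,2,1)
flip: (3,2,1)→(1,-2,3)
translate: b→0 (≡-2 mod 2), so (1,-2,3)→(1,0,2)
reduced (well bottom): (1,0,2) with a≤c, −a<b≤a
well minimum = a = 1

1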